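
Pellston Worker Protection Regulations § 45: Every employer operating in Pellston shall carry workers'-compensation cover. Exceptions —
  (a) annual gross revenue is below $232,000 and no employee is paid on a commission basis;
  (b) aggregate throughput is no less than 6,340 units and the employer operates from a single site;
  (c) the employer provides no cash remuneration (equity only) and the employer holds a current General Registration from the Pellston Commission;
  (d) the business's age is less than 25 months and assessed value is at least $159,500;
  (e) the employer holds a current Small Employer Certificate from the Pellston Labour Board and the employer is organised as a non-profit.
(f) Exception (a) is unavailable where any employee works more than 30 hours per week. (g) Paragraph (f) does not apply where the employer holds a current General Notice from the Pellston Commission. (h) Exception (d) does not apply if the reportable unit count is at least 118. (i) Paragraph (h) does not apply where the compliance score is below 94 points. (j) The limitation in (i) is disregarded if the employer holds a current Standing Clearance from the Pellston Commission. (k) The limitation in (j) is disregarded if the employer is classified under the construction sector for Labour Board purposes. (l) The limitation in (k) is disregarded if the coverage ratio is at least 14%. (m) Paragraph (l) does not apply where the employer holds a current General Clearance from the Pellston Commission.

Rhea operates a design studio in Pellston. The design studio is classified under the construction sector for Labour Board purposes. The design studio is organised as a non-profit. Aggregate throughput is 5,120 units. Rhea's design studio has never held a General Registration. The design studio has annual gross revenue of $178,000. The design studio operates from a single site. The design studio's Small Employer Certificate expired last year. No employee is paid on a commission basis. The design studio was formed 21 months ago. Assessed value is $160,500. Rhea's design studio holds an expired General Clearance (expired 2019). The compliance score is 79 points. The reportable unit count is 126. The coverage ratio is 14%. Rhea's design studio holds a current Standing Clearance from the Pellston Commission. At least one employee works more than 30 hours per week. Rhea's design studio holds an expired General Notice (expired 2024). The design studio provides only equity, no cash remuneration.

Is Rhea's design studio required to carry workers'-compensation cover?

All of (a)'s requirements are met (annual gross revenue is $178,000, below the $232,000 limit; no employee is paid on commission). But applying paragraphs (f)–(g): (f) operates against (a): at least one employee exceeds 30 hours/week. (g), which would lift (f), does not operate here — the General Notice is not current. (a) is therefore removed.
Exception (b) requires that aggregate throughput is no less than 6,340 units; but aggregate throughput is 5,120 units, short of 6,340 units, so (b) is unavailable.
Exception (c) fails — there is no General Registration in force.
Exception (d)'s conditions are all satisfied: the business's age is 21 months, less than the 25 months limit; assessed value is $160,500, meeting the $159,500 threshold. Turning to paragraphs (h)–(m): (h) is triggered — the reportable unit count is 126, meeting the 118 threshold. (i) is triggered (the compliance score is 79 points, below the 94 points limit), but is displaced by (j): (j) operates against (i): a current Standing Clearance is held. (k) applies (the design studio is classified under the construction sector), but is overridden by (l): (l) operates — the coverage ratio is 14%, meeting the 14% threshold. (m), which would lift (l), does not operate here — there is no General Clearance in force. Exception (d) does not apply.
Exception (e) fails — the Small Employer Certificate has expired.
No exception applies. The general rule governs.

Yes — Rhea's design studio must carry workers'-compensation cover.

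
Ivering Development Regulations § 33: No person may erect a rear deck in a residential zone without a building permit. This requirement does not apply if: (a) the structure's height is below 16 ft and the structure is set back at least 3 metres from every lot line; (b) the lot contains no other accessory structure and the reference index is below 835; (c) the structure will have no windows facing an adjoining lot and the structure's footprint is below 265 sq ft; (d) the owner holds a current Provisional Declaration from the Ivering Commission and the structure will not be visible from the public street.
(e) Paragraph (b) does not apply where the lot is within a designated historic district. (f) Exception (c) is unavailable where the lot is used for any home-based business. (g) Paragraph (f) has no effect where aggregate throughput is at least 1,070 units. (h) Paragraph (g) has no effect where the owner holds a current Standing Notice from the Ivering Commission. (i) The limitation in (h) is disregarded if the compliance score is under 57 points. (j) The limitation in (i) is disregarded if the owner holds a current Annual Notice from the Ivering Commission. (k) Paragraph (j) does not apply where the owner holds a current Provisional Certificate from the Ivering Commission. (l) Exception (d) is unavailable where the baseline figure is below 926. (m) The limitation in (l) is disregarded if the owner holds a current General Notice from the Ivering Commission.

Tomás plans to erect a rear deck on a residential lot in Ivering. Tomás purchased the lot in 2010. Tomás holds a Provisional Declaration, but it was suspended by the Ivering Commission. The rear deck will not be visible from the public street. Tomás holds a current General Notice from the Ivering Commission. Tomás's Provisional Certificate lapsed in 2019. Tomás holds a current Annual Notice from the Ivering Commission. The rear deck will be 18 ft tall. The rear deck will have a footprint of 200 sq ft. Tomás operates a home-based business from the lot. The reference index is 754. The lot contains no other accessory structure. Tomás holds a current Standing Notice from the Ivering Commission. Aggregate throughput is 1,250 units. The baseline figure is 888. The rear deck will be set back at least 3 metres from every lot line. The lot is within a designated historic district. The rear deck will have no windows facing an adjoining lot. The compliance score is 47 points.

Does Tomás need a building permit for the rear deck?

Yes — Tomás must obtain a building permit.

Exception (a) fails — the structure's height is 18 ft, not below 16 ft.
Exception (b)'s conditions are all satisfied: the lot has no other accessory structure; the reference index is 754, below the 835 limit. Turning to paragraph (e): (e) applies — the lot is in a historic district. Exception (b) does not apply.
All of (c)'s requirements are met (no windows face an adjoining lot; the structure's footprint is 200 sq ft, below the 265 sq ft limit). But: (f) is engaged — a home-based business operates on the lot. (g) is triggered (aggregate throughput is 1,250 units, meeting the 1,070 units threshold), but is set aside by (h): (h) operates — a current Standing Notice is held. (i) would limit (h) — the compliance score is 47 points, under the 57 points limit — but (j) sets (i) aside: (j) is triggered — a current Annual Notice is held. (k) is inapplicable (there is no Provisional Certificate in force), so (j) stands. Exception (c) does not apply.
Exception (d) fails — the Provisional Declaration is not current.
None of the exceptions is available; § 33 applies in full.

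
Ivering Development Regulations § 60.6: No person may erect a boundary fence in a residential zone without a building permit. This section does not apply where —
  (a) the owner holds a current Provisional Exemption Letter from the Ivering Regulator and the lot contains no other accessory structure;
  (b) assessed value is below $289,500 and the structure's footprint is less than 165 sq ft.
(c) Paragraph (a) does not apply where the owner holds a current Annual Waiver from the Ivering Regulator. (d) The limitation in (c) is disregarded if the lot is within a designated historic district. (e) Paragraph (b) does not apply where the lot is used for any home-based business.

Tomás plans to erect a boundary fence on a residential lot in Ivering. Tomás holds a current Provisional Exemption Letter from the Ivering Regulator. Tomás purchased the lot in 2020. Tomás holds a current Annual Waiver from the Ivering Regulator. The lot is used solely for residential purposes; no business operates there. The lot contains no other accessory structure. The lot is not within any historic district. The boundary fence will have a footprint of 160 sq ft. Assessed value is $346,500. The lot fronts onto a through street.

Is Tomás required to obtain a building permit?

Exception (a) is satisfied on its face — a current Provisional Exemption Letter is held; the lot has no other accessory structure. But: (c) operates against (a): a current Annual Waiver is held. (d), which would lift (c), is not triggered — the lot is not in a historic district. So (a) is unavailable.
Exception (b) fails — assessed value is $346,500, not below $289,500.
Every exception is unavailable, so the rule governs.

Yes — Tomás must obtain a building permit.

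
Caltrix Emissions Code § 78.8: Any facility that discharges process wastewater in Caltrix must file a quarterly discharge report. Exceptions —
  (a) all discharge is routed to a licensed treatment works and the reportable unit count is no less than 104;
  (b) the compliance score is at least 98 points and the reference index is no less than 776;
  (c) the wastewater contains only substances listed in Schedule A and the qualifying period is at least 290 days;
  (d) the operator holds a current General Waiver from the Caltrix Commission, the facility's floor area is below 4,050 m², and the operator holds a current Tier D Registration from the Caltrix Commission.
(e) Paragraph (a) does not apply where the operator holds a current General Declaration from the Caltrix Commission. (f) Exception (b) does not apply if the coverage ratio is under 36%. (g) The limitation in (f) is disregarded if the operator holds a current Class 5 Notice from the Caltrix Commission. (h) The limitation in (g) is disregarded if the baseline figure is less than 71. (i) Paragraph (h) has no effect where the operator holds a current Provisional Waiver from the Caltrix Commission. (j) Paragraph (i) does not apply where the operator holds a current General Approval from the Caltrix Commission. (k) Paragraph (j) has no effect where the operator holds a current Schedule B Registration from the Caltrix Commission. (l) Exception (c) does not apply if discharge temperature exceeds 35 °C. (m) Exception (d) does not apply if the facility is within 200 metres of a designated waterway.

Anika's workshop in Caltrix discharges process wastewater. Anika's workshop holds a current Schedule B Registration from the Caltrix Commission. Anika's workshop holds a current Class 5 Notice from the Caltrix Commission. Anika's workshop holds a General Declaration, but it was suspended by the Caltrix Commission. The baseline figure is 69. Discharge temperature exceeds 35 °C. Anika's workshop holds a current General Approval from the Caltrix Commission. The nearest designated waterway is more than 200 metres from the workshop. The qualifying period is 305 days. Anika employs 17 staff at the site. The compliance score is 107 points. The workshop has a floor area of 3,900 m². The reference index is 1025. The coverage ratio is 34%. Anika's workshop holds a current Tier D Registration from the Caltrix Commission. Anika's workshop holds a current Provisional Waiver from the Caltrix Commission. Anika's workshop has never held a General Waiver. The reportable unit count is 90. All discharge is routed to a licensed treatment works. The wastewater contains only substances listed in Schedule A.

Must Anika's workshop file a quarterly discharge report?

Exception (a) does not apply: the reportable unit count is 90, short of 104.
Exception (b) is satisfied on its face — the compliance score is 107 points, meeting the 98 points threshold; the reference index is 1,025, meeting the 776 threshold. Applying paragraphs (f)–(k): (f) operates (the coverage ratio is 34%, under the 36% limit), but is itself disapplied by (g): (g) operates against (f): a current Class 5 Notice is held. (h) operates (the baseline figure is 69, less than the 71 limit), but is displaced by (i): (i) operates against (h): a current Provisional Waiver is held. (j) would limit (i) — a current General Approval is held — but (k) sets (j) aside: (k) is triggered — a current Schedule B Registration is held. Exception (b) stands.
Exception (c) is satisfied on its face — the wastewater is Schedule-A-only; the qualifying period is 305 days, meeting the 290 days threshold. But applying paragraph (l): (l) is triggered — discharge temperature exceeds 35 °C. Exception (c) does not apply.
Exception (d) does not apply: the General Waiver is not current.

No — exception (b) applies; Anika's workshop is not required to file a quarterly discharge report.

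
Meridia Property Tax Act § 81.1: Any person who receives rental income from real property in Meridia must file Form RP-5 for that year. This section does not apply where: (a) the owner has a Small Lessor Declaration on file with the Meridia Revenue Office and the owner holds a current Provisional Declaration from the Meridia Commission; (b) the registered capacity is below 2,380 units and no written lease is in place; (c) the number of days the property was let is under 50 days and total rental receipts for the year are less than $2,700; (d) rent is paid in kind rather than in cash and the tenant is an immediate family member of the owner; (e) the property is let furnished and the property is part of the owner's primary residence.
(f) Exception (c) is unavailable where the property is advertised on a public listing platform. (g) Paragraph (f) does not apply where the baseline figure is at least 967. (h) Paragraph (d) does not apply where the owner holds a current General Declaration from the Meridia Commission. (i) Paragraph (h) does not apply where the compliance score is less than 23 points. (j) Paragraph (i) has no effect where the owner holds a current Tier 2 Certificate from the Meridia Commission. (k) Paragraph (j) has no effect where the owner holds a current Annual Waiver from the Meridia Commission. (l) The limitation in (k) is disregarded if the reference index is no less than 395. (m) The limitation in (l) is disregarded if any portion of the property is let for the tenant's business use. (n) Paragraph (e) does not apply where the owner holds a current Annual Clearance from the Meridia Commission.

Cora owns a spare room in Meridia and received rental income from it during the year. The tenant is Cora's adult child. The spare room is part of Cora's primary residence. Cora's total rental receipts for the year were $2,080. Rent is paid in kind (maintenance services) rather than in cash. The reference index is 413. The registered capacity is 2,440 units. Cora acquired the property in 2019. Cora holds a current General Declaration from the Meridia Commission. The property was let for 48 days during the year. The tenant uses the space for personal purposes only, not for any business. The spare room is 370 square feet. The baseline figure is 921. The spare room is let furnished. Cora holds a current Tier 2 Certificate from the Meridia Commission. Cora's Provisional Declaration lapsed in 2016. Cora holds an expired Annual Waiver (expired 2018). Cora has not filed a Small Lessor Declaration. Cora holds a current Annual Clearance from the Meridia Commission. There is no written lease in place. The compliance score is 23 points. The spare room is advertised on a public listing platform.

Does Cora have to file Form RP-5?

Exception (a) requires that the owner has a Small Lessor Declaration on file with the Meridia Revenue Office; but no Small Lessor Declaration is on file, so (a) is unavailable.
Exception (b) requires that the registered capacity is below 2,380 units; but the registered capacity is 2,440 units, not below 2,380 units, so (b) is unavailable.
Exception (c)'s conditions are all satisfied: the number of days the property was let is 48 days, under the 50 days limit; total rental receipts for the year are $2,080, less than the $2,700 limit. Turning to paragraphs (f)–(g): (f) is triggered — the property is publicly advertised. (g), which would lift (f), does not operate here — the baseline figure is 921, short of 967. Exception (c) does not apply.
All of (d)'s requirements are met (rent is paid in kind; the tenant is an immediate family member). However, paragraphs (h)–(m) must be considered: (h) operates against (d): a current General Declaration is held. (i), which would lift (h), is inapplicable — the compliance score is 23 points, not less than 23 points. (d) is therefore removed.
All of (e)'s requirements are met (the property is let furnished; the spare room is part of the primary residence). Turning to paragraph (n): (n) operates against (e): a current Annual Clearance is held. So (e) is unavailable.
Every exception is unavailable, so the rule governs.

Yes — Cora must file Form RP-5.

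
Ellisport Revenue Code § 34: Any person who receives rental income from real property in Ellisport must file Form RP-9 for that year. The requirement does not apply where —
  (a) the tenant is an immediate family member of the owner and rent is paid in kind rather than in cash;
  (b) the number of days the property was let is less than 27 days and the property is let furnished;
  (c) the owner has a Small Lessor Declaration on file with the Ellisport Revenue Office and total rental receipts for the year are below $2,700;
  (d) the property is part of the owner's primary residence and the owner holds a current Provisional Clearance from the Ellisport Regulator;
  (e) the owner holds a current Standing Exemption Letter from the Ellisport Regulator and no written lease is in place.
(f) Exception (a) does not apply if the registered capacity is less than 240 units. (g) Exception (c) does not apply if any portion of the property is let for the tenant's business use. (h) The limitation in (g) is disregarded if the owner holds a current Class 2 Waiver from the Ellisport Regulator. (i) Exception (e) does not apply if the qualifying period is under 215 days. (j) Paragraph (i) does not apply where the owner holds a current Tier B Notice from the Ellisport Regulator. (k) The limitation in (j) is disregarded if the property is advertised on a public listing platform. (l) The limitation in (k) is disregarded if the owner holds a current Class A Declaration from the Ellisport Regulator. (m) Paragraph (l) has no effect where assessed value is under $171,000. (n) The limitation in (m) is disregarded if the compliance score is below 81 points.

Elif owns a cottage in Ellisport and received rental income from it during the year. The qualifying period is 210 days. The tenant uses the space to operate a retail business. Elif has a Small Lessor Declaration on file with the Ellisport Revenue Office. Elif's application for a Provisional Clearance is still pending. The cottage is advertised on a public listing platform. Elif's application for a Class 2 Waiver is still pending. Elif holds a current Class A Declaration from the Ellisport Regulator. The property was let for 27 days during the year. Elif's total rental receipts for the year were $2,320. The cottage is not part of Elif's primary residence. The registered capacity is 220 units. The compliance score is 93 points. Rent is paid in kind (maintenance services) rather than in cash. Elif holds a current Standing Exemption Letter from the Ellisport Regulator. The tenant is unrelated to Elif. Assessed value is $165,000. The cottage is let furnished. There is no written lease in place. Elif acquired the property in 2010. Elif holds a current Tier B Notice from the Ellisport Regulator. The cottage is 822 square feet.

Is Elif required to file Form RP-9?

Yes — Elif must file Form RP-9.

Exception (a) requires that the tenant is an immediate family member of the owner; but the tenant is unrelated to the owner, so (a) is unavailable.
Exception (b) requires that the number of days the property was let is less than 27 days; but the number of days the property was let is 27 days, not less than 27 days, so (b) is unavailable.
Exception (c) is satisfied on its face — a Small Lessor Declaration is on file; total rental receipts for the year are $2,320, below the $2,700 limit. But: (g) operates against (c): the space is let for business use. (h) does not operate here (no current Class 2 Waiver is held), so (g) stands. (c) is therefore removed.
Exception (d) does not apply: the cottage is not part of the primary residence.
Exception (e) is satisfied on its face — a current Standing Exemption Letter is held; there is no written lease. However, paragraphs (i)–(n) must be considered: (i) operates against (e): the qualifying period is 210 days, under the 215 days limit. (j) would limit (i) — a current Tier B Notice is held — but (k) sets (j) aside: (k) operates against (j): the property is publicly advertised. (l) is engaged (a current Class A Declaration is held), but is itself disapplied by (m): (m) operates against (l): assessed value is $165,000, under the $171,000 limit. (n) is not engaged (the compliance score is 93 points, not below 81 points), so (m) stands. Exception (e) does not apply.
Every exception is unavailable, so the rule governs.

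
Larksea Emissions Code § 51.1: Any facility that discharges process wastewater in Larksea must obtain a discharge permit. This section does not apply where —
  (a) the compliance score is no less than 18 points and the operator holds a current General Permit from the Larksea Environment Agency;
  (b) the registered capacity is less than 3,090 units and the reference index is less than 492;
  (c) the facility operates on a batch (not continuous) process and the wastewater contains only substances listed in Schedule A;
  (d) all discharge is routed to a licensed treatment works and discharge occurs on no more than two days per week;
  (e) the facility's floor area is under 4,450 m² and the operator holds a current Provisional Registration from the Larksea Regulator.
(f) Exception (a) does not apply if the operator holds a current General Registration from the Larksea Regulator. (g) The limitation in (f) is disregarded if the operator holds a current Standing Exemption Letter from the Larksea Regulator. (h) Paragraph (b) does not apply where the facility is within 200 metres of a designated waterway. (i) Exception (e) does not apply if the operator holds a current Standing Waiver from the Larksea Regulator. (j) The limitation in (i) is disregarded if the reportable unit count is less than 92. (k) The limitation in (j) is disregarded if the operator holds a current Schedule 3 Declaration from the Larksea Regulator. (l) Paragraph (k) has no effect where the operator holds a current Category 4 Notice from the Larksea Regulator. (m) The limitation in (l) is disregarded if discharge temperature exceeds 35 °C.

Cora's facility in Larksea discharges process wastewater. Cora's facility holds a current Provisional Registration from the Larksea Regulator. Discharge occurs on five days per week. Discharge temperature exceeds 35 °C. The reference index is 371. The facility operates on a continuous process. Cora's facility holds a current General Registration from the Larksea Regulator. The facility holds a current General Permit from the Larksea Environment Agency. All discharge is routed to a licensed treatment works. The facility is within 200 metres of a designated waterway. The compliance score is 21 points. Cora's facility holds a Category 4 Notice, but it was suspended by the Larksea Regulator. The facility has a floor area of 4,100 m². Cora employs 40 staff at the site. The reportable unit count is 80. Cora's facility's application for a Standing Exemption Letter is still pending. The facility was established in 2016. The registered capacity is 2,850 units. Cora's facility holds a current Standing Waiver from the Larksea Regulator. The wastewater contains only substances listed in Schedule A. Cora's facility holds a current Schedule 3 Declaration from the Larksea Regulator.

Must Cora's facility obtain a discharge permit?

Yes — Cora's facility must obtain a discharge permit.

Exception (a): the compliance score is 21 points, meeting the 18 points threshold; a current General Permit is held — every condition holds. But applying paragraphs (f)–(g): (f) operates against (a): a current General Registration is held. (g) is not triggered (no current Standing Exemption Letter is held), so (f) stands. Exception (a) does not apply.
Exception (b): the registered capacity is 2,850 units, less than the 3,090 units limit; the reference index is 371, less than the 492 limit — every condition holds. Turning to paragraph (h): (h) operates against (b): the facility is within 200 m of a designated waterway. (b) is therefore removed.
Exception (c) requires that the facility operates on a batch (not continuous) process; but the facility operates on a continuous process, so (c) is unavailable.
Exception (d) does not apply: discharge occurs on five days per week.
Exception (e) is satisfied on its face — the facility's floor area is 4,100 m², under the 4,450 m² limit; a current Provisional Registration is held. However, paragraphs (i)–(m) must be considered: (i) is engaged — a current Standing Waiver is held. (j) would limit (i) — the reportable unit count is 80, less than the 92 limit — but (k) sets (j) aside: (k) operates — a current Schedule 3 Declaration is held. (l), which would lift (k), is inapplicable — no current Category 4 Notice is held. (e) is therefore removed.
No exception displaces § 51.1.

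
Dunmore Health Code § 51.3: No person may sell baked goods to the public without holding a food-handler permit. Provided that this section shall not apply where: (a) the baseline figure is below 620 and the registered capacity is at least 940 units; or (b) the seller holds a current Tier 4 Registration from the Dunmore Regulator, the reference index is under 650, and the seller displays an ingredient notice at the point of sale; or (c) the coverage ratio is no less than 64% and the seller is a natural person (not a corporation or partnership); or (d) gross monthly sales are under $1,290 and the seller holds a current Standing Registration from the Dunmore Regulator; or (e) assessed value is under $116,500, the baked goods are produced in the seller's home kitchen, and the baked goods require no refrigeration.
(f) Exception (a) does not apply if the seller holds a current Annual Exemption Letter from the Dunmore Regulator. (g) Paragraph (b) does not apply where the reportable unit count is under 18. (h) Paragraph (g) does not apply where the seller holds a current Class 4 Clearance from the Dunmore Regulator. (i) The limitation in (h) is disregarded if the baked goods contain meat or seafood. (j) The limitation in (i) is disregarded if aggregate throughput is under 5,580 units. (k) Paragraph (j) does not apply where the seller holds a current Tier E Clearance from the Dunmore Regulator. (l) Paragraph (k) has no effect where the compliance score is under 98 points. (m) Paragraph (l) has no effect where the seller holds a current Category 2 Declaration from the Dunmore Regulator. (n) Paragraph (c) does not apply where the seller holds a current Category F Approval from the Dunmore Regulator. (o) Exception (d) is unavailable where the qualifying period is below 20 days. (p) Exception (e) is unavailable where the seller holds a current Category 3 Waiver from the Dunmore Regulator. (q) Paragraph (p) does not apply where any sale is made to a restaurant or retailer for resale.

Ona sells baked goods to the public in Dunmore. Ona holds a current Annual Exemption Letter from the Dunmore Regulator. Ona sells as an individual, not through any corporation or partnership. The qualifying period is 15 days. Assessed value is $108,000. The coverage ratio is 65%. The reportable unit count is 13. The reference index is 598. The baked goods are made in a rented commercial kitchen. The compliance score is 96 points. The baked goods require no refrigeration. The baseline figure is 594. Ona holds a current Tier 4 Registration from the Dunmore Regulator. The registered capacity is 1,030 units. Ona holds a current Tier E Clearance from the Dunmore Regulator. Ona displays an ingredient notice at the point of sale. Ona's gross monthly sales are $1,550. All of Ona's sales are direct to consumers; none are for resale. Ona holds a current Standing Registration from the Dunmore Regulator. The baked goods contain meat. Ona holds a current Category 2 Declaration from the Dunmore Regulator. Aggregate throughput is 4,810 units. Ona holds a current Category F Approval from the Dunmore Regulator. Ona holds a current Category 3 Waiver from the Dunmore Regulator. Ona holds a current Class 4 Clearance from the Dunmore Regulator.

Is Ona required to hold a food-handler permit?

Yes — Ona must hold a food-handler permit.

Exception (a): the baseline figure is 594, below the 620 limit; the registered capacity is 1,030 units, meeting the 940 units threshold — every condition holds. But applying paragraph (f): (f) applies — a current Annual Exemption Letter is held. So (a) is unavailable.
Exception (b): a current Tier 4 Registration is held; the reference index is 598, under the 650 limit; an ingredient notice is displayed — every condition holds. However, paragraphs (g)–(m) must be considered: (g) operates against (b): the reportable unit count is 13, under the 18 limit. (h) would limit (g) — a current Class 4 Clearance is held — but (i) sets (h) aside: (i) operates against (h): the baked goods contain meat. (j) would limit (i) — aggregate throughput is 4,810 units, under the 5,580 units limit — but (k) sets (j) aside: (k) operates against (j): a current Tier E Clearance is held. (l) would limit (k) — the compliance score is 96 points, under the 98 points limit — but (m) sets (l) aside: (m) operates against (l): a current Category 2 Declaration is held. So (b) is unavailable.
Exception (c)'s conditions are all satisfied: the coverage ratio is 65%, meeting the 64% threshold; the seller is a natural person. But applying paragraph (n): (n) operates against (c): a current Category F Approval is held. So (c) is unavailable.
Exception (d) requires that gross monthly sales are under $1,290; but gross monthly sales are $1,550, not under $1,290, so (d) is unavailable.
Exception (e) requires that the baked goods are produced in the seller's home kitchen; but the baked goods are made in a commercial kitchen, not a home kitchen, so (e) is unavailable.
No exception is made out. Ona falls within the general rule.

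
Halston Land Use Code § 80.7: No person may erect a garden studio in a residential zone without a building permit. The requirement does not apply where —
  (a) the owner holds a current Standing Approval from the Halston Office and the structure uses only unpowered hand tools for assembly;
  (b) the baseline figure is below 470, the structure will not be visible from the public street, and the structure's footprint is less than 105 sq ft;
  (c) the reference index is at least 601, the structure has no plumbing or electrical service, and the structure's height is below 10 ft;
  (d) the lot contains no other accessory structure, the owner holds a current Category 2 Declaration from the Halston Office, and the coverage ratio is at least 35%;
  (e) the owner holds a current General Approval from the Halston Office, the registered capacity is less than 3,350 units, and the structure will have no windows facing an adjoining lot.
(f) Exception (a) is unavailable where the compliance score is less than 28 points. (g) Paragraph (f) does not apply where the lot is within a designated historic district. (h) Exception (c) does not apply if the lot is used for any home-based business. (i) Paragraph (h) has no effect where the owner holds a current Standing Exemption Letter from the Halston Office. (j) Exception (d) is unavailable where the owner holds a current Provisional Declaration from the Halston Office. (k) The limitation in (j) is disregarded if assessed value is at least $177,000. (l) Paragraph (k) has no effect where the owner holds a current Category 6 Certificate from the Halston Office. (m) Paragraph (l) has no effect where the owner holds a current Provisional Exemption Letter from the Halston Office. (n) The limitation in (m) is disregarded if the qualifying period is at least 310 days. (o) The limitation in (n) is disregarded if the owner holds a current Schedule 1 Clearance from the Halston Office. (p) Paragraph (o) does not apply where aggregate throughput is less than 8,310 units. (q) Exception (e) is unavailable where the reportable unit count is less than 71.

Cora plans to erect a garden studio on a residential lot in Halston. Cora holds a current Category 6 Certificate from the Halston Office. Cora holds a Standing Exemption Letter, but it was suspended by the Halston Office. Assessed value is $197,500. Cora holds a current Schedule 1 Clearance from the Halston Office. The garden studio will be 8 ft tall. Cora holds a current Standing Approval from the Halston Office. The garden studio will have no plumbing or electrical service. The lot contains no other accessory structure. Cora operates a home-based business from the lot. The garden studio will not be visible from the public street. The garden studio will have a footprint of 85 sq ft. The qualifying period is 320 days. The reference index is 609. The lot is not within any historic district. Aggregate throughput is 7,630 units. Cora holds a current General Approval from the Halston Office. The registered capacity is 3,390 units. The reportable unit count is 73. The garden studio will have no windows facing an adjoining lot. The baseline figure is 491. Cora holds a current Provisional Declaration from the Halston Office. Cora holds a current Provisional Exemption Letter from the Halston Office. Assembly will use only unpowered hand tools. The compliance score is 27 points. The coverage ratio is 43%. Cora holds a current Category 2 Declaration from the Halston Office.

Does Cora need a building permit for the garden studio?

Yes — Cora must obtain a building permit.

All of (a)'s requirements are met (a current Standing Approval is held; assembly uses only hand tools). But applying paragraphs (f)–(g): (f) operates against (a): the compliance score is 27 points, less than the 28 points limit. (g) is inapplicable (the lot is not in a historic district), so (f) stands. (a) is therefore removed.
Exception (b) does not apply: the baseline figure is 491, not below 470.
Exception (c) is satisfied on its face — the reference index is 609, meeting the 601 threshold; there is no plumbing or electrical service; the structure's height is 8 ft, below the 10 ft limit. But applying paragraphs (h)–(i): (h) operates — a home-based business operates on the lot. (i) does not operate here (there is no Standing Exemption Letter in force), so (h) stands. So (c) is unavailable.
Exception (d): the lot has no other accessory structure; a current Category 2 Declaration is held; the coverage ratio is 43%, meeting the 35% threshold — every condition holds. But applying paragraphs (j)–(p): (j) operates against (d): a current Provisional Declaration is held. (k) would limit (j) — assessed value is $197,500, meeting the $177,000 threshold — but (l) sets (k) aside: (l) operates — a current Category 6 Certificate is held. (m) is triggered (a current Provisional Exemption Letter is held), but is set aside by (n): (n) operates against (m): the qualifying period is 320 days, meeting the 310 days threshold. (o) would limit (n) — a current Schedule 1 Clearance is held — but (p) sets (o) aside: (p) is triggered — aggregate throughput is 7,630 units, less than the 8,310 units limit. Exception (d) does not apply.
Exception (e) fails — the registered capacity is 3,390 units, not less than 3,350 units.
No exception displaces § 80.7.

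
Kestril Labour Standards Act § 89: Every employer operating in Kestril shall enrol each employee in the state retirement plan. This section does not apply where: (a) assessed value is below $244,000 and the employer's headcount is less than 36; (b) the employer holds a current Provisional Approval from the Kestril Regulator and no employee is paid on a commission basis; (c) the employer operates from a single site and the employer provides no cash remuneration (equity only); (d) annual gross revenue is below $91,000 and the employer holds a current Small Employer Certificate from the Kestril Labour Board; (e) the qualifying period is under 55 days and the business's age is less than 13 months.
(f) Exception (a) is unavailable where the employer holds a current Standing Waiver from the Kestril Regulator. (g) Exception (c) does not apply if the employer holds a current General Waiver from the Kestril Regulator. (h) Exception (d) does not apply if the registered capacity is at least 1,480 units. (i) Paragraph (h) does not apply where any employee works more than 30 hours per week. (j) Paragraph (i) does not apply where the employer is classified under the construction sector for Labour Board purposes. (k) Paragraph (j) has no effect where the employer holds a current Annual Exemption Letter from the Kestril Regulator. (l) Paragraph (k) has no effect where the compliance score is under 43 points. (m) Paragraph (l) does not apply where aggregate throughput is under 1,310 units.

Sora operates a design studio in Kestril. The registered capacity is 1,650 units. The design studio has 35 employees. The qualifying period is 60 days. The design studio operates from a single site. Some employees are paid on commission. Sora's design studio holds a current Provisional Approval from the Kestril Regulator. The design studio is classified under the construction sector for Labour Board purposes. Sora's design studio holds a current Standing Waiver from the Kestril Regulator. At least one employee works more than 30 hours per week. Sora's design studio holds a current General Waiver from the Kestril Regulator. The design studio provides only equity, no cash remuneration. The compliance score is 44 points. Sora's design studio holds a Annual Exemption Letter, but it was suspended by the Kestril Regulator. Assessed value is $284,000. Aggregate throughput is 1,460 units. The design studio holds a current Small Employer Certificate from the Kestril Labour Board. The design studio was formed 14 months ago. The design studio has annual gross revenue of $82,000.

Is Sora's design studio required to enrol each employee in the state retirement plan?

Yes — Sora's design studio must enrol each employee in the state retirement plan.

Exception (a) does not apply: assessed value is $284,000, not below $244,000.
Exception (b) requires that no employee is paid on a commission basis; but some employees are paid on commission, so (b) is unavailable.
All of (c)'s requirements are met (the employer operates from a single site; remuneration is equity-only). But: (g) operates against (c): a current General Waiver is held. (c) is therefore removed.
Exception (d)'s conditions are all satisfied: annual gross revenue is $82,000, below the $91,000 limit; a current Small Employer Certificate is held. Turning to paragraphs (h)–(m): (h) operates against (d): the registered capacity is 1,650 units, meeting the 1,480 units threshold. (i) is triggered (at least one employee exceeds 30 hours/week), but yields to (j): (j) applies — the design studio is classified under the construction sector. (k) does not operate here (the Annual Exemption Letter is not current), so (j) stands. Exception (d) does not apply.
Exception (e) requires that the qualifying period is under 55 days; but the qualifying period is 60 days, not under 55 days, so (e) is unavailable.
None of the exceptions is available; § 89 applies in full.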